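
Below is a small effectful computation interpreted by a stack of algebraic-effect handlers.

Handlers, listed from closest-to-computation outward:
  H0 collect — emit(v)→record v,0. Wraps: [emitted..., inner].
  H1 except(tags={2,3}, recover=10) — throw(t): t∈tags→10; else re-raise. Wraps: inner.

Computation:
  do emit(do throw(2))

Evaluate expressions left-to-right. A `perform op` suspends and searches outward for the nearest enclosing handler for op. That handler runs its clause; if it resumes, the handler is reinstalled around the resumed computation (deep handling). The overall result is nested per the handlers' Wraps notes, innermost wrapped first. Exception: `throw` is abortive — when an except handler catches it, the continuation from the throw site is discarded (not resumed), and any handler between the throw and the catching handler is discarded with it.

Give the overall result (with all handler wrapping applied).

Working:
throw(2) @ H1 caught ⇒ 10
= 10

Answer: 10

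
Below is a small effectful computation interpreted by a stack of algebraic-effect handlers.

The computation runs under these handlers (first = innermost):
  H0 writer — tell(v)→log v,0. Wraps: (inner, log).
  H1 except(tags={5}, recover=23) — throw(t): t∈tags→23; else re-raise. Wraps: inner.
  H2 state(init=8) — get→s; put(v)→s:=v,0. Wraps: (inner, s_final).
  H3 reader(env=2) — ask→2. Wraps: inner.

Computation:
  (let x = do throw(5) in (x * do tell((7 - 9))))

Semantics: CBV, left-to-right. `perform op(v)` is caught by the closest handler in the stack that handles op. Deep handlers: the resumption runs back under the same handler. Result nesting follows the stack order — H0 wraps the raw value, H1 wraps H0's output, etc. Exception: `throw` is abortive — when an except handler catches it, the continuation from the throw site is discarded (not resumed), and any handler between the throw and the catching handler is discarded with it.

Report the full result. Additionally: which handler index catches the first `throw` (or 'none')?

Answer: (23, 8) ; first throw caught by: H1

Step-by-step:
throw(5) @ H1 caught ⇒ 23
H2 returns (23, 8)
H3 returns (23, 8)
= (23, 8)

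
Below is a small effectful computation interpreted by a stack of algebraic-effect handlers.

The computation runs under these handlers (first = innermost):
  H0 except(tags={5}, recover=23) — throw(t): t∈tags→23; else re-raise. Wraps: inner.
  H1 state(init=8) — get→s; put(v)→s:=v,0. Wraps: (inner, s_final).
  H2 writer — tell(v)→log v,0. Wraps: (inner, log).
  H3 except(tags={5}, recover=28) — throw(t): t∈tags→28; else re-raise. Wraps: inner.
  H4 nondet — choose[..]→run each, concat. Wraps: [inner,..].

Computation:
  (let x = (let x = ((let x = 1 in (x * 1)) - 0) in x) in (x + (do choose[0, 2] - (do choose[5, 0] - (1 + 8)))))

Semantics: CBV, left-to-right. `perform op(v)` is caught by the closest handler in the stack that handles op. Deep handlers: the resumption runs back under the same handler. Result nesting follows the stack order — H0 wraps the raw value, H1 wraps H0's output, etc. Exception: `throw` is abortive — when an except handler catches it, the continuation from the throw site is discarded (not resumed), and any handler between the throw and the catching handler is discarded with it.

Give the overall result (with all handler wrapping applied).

Answer: [((5, 8), ()), ((10, 8), ()), ((7, 8), ()), ((12, 8), ())]

Step-by-step:
choose[0, 2] @ H4
  branch[0] choose=0:
    choose[5, 0] @ H4
      branch[0] choose=5:
        H0 returns 5
        H1 returns (5, 8)
        H2 returns ((5, 8), ())
        H3 returns ((5, 8), ())
        H4 returns [((5, 8), ())]
      branch[1] choose=0:
        H0 returns 10
        H1 returns (10, 8)
        H2 returns ((10, 8), ())
        H3 returns ((10, 8), ())
        H4 returns [((10, 8), ())]
  branch[1] choose=2:
    choose[5, 0] @ H4
      branch[0] choose=5:
        H0 returns 7
        H1 returns (7, 8)
        H2 returns ((7, 8), ())
        H3 returns ((7, 8), ())
        H4 returns [((7, 8), ())]
      branch[1] choose=0:
        H0 returns 12
        H1 returns (12, 8)
        H2 returns ((12, 8), ())
        H3 returns ((12, 8), ())
        H4 returns [((12, 8), ())]
= [((5, 8), ()), ((10, 8), ()), ((7, 8), ()), ((12, 8), ())]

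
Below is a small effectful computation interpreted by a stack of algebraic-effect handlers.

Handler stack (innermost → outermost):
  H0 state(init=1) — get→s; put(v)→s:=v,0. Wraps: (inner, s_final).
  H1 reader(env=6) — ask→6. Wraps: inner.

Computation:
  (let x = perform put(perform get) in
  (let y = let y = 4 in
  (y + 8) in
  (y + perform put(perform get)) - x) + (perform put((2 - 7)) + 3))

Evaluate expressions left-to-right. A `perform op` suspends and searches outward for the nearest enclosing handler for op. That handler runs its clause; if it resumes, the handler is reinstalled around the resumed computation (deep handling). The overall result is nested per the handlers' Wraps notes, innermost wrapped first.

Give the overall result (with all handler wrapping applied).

Step-by-step:
get @ H0 ⇒ 1
put(1) @ H0 ⇒ s:=1
get @ H0 ⇒ 1
put(1) @ H0 ⇒ s:=1
put(-5) @ H0 ⇒ s:=-5
H0 returns (15, -5)
H1 returns (15, -5)
= (15, -5)

Answer: (15, -5)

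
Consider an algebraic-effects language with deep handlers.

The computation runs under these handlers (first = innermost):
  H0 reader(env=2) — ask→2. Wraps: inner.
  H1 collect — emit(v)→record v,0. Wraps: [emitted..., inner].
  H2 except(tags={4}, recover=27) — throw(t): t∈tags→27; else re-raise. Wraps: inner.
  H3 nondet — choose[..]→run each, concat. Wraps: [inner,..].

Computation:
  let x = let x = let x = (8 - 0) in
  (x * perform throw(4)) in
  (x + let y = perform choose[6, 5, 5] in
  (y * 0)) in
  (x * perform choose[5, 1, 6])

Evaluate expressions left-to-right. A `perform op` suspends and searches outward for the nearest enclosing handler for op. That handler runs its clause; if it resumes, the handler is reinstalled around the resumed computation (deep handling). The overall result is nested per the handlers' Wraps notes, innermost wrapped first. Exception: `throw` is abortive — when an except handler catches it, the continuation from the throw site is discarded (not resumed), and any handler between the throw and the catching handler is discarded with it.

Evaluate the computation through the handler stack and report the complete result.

Answer: [27]

Evaluation trace:
throw(4) @ H2 caught ⇒ 27
H3 returns [27]
= [27]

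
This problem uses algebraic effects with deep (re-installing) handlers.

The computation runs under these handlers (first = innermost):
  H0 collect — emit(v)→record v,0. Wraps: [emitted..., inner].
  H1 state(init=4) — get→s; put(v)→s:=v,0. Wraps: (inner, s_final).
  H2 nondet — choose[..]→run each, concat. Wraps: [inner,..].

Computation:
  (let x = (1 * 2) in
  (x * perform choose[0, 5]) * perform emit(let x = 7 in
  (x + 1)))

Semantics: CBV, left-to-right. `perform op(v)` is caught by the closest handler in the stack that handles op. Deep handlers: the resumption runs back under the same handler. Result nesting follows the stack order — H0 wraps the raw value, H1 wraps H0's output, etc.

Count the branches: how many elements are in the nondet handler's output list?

Answer: 2

Step-by-step:
choose[0, 5] @ H2
  branch[0] choose=0:
    emit(8) @ H0 ⇒ out+=8
    H0 returns [8, 0]
    H1 returns ([8, 0], 4)
    H2 returns [([8, 0], 4)]
  branch[1] choose=5:
    emit(8) @ H0 ⇒ out+=8
    H0 returns [8, 0]
    H1 returns ([8, 0], 4)
    H2 returns [([8, 0], 4)]
= [([8, 0], 4), ([8, 0], 4)]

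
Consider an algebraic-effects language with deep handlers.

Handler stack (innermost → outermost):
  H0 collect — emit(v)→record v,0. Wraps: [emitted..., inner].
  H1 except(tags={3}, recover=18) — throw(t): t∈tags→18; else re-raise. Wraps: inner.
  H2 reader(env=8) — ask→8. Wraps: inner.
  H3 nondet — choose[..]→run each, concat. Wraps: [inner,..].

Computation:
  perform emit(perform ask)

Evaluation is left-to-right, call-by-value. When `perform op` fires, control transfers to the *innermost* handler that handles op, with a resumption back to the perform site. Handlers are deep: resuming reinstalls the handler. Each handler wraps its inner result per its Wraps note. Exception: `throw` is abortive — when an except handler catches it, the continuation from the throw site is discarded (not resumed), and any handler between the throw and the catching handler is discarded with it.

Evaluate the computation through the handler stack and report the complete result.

Working:
ask @ H2 ⇒ 8
emit(8) @ H0 ⇒ out+=8
H0 returns [8, 0]
H1 returns [8, 0]
H2 returns [8, 0]
H3 returns [[8, 0]]
= [[8, 0]]

Answer: [[8, 0]]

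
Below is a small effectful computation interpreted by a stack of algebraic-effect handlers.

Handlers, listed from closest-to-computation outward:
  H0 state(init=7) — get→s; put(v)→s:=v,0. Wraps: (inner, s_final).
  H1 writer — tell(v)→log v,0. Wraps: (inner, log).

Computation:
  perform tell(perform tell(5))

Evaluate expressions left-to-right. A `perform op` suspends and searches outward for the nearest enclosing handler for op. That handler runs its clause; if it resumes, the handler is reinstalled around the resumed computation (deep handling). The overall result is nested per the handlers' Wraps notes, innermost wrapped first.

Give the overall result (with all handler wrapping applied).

Answer: ((0, 7), (5, 0))

Evaluation trace:
tell(5) @ H1 ⇒ log+=5
tell(0) @ H1 ⇒ log+=0
H0 returns (0, 7)
H1 returns ((0, 7), (5, 0))
= ((0, 7), (5, 0))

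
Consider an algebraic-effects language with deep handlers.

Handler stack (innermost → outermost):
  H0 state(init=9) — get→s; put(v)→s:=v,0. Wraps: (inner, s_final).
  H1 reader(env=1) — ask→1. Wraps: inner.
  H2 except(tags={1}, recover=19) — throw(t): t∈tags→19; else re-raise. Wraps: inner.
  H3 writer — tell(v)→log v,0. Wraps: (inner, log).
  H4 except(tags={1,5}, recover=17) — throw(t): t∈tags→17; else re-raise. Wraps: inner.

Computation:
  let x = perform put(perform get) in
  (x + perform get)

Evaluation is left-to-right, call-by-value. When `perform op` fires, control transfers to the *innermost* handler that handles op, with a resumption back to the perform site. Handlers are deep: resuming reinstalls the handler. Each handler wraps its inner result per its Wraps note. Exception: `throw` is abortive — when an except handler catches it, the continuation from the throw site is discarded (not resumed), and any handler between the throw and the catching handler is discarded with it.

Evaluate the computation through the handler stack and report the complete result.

Answer: ((9, 9), ())

Working:
get @ H0 ⇒ 9
put(9) @ H0 ⇒ s:=9
get @ H0 ⇒ 9
H0 returns (9, 9)
H1 returns (9, 9)
H2 returns (9, 9)
H3 returns ((9, 9), ())
H4 returns ((9, 9), ())
= ((9, 9), ())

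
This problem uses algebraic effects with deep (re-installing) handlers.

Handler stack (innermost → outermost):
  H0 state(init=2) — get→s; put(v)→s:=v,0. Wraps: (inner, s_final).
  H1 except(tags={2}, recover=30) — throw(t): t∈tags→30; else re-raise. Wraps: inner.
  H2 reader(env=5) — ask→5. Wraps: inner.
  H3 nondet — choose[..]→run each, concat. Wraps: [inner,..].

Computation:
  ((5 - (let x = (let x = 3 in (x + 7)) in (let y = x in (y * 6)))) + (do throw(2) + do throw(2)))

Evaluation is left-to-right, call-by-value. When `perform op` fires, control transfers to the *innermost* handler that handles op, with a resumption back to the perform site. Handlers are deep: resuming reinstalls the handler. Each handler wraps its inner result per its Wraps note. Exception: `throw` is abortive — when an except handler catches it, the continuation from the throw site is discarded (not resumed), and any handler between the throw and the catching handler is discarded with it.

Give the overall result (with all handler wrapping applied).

Answer: [30]

Working:
throw(2) @ H1 caught ⇒ 30
H2 returns 30
H3 returns [30]
= [30]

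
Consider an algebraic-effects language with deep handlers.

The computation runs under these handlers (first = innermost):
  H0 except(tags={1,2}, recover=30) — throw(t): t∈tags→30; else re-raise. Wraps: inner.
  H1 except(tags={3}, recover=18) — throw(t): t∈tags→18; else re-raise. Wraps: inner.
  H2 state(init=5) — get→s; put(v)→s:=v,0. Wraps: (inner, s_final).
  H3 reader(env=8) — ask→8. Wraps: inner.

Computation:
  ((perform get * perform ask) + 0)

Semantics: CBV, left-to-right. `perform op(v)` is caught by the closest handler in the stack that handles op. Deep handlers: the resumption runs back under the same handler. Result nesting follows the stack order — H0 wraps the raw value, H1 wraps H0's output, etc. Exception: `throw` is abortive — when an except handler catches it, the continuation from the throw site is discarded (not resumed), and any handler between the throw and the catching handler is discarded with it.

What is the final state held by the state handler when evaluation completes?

Evaluation trace:
get @ H2 ⇒ 5
ask @ H3 ⇒ 8
H0 returns 40
H1 returns 40
H2 returns (40, 5)
H3 returns (40, 5)
= (40, 5)

Answer: 5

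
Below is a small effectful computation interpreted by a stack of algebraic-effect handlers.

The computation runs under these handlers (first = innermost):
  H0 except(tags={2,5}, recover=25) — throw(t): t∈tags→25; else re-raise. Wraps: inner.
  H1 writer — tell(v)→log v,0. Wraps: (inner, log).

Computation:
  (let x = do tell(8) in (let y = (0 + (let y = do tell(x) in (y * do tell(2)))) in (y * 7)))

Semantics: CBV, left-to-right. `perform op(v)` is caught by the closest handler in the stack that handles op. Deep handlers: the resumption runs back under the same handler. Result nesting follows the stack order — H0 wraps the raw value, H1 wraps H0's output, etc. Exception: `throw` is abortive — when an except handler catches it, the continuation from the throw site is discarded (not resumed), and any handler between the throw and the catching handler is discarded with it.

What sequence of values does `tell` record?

Step-by-step:
tell(8) @ H1 ⇒ log+=8
tell(0) @ H1 ⇒ log+=0
tell(2) @ H1 ⇒ log+=2
H0 returns 0
H1 returns (0, (8, 0, 2))
= (0, (8, 0, 2))

Answer: (8, 0, 2)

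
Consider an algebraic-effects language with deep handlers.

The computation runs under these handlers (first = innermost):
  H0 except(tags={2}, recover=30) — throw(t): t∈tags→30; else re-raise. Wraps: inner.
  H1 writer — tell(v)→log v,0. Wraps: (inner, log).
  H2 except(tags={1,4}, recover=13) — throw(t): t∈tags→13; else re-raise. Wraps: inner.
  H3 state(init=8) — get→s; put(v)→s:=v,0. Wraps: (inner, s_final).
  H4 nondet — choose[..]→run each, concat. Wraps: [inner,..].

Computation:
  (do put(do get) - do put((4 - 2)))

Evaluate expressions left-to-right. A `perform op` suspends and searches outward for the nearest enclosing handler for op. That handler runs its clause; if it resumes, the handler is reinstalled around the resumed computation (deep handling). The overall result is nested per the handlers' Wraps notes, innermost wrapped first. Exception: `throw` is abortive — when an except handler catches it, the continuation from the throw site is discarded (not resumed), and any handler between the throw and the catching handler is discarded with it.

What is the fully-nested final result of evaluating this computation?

Answer: [((0, ()), 2)]

Working:
get @ H3 ⇒ 8
put(8) @ H3 ⇒ s:=8
put(2) @ H3 ⇒ s:=2
H0 returns 0
H1 returns (0, ())
H2 returns (0, ())
H3 returns ((0, ()), 2)
H4 returns [((0, ()), 2)]
= [((0, ()), 2)]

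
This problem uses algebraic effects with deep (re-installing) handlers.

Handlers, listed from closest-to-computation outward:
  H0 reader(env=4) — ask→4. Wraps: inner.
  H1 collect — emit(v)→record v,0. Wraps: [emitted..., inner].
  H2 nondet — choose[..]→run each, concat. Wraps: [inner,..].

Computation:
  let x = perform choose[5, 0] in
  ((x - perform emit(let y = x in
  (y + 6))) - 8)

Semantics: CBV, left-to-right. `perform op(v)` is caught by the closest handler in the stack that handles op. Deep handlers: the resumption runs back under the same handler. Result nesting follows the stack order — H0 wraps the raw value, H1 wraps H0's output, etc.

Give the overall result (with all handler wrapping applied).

Answer: [[11, -3], [6, -8]]

Working:
choose[5, 0] @ H2
  branch[0] choose=5:
    emit(11) @ H1 ⇒ out+=11
    H0 returns -3
    H1 returns [11, -3]
    H2 returns [[11, -3]]
  branch[1] choose=0:
    emit(6) @ H1 ⇒ out+=6
    H0 returns -8
    H1 returns [6, -8]
    H2 returns [[6, -8]]
= [[11, -3], [6, -8]]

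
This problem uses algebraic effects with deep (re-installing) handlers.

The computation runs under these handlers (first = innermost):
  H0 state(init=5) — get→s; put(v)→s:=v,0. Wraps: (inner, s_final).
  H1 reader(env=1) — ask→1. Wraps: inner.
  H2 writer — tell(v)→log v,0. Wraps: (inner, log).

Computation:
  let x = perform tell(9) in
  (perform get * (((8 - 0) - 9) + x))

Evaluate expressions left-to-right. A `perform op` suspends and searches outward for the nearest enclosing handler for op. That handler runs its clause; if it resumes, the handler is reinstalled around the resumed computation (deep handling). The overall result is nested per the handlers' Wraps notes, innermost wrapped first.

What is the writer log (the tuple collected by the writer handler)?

Step-by-step:
tell(9) @ H2 ⇒ log+=9
get @ H0 ⇒ 5
H0 returns (-5, 5)
H1 returns (-5, 5)
H2 returns ((-5, 5), (9))
= ((-5, 5), (9))

Answer: (9)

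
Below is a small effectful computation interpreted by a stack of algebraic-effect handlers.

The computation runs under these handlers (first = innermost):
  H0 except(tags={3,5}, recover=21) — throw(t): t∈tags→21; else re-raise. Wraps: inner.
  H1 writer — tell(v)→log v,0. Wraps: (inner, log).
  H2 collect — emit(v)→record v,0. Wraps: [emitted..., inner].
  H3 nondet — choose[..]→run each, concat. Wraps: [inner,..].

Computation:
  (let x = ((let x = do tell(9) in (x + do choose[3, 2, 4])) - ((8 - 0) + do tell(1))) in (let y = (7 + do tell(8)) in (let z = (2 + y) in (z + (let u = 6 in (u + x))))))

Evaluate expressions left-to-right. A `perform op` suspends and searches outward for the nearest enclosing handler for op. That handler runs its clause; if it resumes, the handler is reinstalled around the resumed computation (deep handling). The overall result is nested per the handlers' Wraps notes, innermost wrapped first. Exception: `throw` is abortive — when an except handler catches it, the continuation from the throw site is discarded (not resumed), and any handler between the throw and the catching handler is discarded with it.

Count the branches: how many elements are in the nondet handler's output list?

Working:
tell(9) @ H1 ⇒ log+=9
choose[3, 2, 4] @ H3
  branch[0] choose=3:
    tell(1) @ H1 ⇒ log+=1
    tell(8) @ H1 ⇒ log+=8
    H0 returns 10
    H1 returns (10, (9, 1, 8))
    H2 returns [(10, (9, 1, 8))]
    H3 returns [[(10, (9, 1, 8))]]
  branch[1] choose=2:
    tell(1) @ H1 ⇒ log+=1
    tell(8) @ H1 ⇒ log+=8
    H0 returns 9
    H1 returns (9, (9, 1, 8))
    H2 returns [(9, (9, 1, 8))]
    H3 returns [[(9, (9, 1, 8))]]
  branch[2] choose=4:
    tell(1) @ H1 ⇒ log+=1
    tell(8) @ H1 ⇒ log+=8
    H0 returns 11
    H1 returns (11, (9, 1, 8))
    H2 returns [(11, (9, 1, 8))]
    H3 returns [[(11, (9, 1, 8))]]
= [[(10, (9, 1, 8))], [(9, (9, 1, 8))], [(11, (9, 1, 8))]]

Answer: 3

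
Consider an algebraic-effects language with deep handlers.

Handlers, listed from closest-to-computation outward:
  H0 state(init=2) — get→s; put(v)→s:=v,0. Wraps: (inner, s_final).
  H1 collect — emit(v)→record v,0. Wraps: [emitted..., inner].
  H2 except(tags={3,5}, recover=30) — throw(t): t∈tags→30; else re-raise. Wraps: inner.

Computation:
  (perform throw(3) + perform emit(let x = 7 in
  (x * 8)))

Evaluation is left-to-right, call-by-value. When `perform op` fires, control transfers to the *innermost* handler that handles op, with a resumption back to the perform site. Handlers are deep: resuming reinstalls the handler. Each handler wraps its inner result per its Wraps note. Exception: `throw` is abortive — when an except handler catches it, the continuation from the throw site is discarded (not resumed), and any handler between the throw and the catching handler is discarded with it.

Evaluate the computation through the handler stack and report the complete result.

Working:
throw(3) @ H2 caught ⇒ 30
= 30

Answer: 30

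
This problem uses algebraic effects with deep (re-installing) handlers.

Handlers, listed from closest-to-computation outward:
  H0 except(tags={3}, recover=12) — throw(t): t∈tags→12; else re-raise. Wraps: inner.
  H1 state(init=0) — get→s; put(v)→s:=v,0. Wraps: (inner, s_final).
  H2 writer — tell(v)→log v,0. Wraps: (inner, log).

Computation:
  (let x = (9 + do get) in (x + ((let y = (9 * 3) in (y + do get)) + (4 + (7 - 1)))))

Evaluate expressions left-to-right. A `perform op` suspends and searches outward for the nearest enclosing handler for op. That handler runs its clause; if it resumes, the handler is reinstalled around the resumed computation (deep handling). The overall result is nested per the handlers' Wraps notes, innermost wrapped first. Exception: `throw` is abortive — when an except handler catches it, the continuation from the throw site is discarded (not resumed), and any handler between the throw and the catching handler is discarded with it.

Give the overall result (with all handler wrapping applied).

Step-by-step:
get @ H1 ⇒ 0
get @ H1 ⇒ 0
H0 returns 46
H1 returns (46, 0)
H2 returns ((46, 0), ())
= ((46, 0), ())

Answer: ((46, 0), ())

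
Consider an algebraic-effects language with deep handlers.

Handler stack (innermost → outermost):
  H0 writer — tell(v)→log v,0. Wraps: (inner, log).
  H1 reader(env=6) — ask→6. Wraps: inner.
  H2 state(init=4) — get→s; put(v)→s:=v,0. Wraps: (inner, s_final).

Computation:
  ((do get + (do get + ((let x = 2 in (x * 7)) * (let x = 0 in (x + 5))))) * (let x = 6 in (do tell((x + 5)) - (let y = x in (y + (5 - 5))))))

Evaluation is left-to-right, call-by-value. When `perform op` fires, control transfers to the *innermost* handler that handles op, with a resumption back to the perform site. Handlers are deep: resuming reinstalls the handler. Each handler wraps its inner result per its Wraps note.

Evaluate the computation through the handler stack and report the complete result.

Step-by-step:
get @ H2 ⇒ 4
get @ H2 ⇒ 4
tell(11) @ H0 ⇒ log+=11
H0 returns (-468, (11))
H1 returns (-468, (11))
H2 returns ((-468, (11)), 4)
= ((-468, (11)), 4)

Answer: ((-468, (11)), 4)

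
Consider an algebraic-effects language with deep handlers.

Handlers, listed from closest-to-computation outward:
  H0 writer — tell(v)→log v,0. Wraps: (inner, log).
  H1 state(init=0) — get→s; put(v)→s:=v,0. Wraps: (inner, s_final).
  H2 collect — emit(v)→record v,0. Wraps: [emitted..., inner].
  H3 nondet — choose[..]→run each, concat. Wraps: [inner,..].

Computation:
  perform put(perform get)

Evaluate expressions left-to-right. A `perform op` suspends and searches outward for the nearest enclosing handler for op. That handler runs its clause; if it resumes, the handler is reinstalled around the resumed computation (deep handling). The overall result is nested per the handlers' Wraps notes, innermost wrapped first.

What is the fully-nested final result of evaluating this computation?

Step-by-step:
get @ H1 ⇒ 0
put(0) @ H1 ⇒ s:=0
H0 returns (0, ())
H1 returns ((0, ()), 0)
H2 returns [((0, ()), 0)]
H3 returns [[((0, ()), 0)]]
= [[((0, ()), 0)]]

Answer: [[((0, ()), 0)]]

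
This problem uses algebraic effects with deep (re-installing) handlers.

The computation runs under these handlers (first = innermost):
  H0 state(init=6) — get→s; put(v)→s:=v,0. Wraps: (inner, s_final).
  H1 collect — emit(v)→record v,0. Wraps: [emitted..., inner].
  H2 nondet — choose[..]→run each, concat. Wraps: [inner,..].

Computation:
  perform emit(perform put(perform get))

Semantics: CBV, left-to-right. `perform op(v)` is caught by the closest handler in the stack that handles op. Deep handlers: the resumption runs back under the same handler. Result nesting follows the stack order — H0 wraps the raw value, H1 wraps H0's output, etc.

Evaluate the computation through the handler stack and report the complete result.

Answer: [[0, (0, 6)]]

Step-by-step:
get @ H0 ⇒ 6
put(6) @ H0 ⇒ s:=6
emit(0) @ H1 ⇒ out+=0
H0 returns (0, 6)
H1 returns [0, (0, 6)]
H2 returns [[0, (0, 6)]]
= [[0, (0, 6)]]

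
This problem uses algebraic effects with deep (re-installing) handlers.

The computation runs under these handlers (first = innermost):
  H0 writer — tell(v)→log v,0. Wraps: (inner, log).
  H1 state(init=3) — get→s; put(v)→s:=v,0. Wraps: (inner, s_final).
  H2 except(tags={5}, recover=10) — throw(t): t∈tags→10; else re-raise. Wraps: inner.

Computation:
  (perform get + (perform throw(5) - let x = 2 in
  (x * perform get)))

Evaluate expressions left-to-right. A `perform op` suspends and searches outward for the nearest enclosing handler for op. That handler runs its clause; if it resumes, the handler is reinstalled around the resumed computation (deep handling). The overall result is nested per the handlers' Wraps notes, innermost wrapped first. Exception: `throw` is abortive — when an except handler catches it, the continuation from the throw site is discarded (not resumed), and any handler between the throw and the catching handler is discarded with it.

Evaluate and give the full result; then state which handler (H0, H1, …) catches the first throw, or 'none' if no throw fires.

Answer: 10 ; first throw caught by: H2

Evaluation trace:
get @ H1 ⇒ 3
throw(5) @ H2 caught ⇒ 10
= 10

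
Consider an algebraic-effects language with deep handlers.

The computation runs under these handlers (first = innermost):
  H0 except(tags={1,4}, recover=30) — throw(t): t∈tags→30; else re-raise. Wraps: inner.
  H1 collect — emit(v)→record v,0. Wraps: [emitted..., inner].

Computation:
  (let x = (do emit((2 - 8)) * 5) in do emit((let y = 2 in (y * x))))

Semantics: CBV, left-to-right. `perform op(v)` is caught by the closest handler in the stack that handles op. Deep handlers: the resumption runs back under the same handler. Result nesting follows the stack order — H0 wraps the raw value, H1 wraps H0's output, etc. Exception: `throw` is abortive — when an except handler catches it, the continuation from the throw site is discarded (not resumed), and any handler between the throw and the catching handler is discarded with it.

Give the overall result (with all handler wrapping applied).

Answer: [-6, 0, 0]

Evaluation trace:
emit(-6) @ H1 ⇒ out+=-6
emit(0) @ H1 ⇒ out+=0
H0 returns 0
H1 returns [-6, 0, 0]
= [-6, 0, 0]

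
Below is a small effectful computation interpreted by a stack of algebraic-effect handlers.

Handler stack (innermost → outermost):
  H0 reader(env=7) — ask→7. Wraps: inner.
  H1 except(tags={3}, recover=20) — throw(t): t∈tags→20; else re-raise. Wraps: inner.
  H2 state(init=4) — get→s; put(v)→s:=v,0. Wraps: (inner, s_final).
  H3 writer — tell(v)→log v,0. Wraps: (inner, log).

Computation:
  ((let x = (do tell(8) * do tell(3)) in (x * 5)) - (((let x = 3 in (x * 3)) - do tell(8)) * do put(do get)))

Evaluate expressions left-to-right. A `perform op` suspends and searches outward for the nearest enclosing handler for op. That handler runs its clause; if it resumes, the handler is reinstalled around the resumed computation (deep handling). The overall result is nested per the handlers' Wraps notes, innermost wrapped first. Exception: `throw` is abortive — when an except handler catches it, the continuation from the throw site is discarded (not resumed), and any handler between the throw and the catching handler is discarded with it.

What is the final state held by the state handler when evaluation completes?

Answer: 4

Working:
tell(8) @ H3 ⇒ log+=8
tell(3) @ H3 ⇒ log+=3
tell(8) @ H3 ⇒ log+=8
get @ H2 ⇒ 4
put(4) @ H2 ⇒ s:=4
H0 returns 0
H1 returns 0
H2 returns (0, 4)
H3 returns ((0, 4), (8, 3, 8))
= ((0, 4), (8, 3, 8))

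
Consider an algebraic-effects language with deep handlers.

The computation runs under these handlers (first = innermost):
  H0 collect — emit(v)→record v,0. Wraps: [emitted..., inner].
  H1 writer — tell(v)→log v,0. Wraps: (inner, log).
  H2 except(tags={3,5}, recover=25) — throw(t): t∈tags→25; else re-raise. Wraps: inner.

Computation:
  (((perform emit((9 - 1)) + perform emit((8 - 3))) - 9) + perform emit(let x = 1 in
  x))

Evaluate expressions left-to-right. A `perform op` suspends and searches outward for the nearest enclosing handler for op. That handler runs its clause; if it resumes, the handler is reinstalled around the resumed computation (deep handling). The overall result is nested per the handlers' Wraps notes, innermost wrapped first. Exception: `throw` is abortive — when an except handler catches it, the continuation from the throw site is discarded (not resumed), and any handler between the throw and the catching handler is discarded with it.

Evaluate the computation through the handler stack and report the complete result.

Step-by-step:
emit(8) @ H0 ⇒ out+=8
emit(5) @ H0 ⇒ out+=5
emit(1) @ H0 ⇒ out+=1
H0 returns [8, 5, 1, -9]
H1 returns ([8, 5, 1, -9], ())
H2 returns ([8, 5, 1, -9], ())
= ([8, 5, 1, -9], ())

Answer: ([8, 5, 1, -9], ())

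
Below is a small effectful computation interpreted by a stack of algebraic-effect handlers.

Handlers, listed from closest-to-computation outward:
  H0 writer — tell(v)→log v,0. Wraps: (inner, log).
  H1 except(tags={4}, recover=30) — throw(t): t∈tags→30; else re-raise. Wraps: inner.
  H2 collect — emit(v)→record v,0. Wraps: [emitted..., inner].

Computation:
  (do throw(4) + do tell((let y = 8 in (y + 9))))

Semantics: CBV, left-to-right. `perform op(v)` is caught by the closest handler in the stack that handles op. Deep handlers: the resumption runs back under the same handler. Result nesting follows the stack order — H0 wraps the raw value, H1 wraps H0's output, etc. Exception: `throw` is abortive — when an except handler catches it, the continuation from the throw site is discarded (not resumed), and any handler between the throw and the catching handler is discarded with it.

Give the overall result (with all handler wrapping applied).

Answer: [30]

Step-by-step:
throw(4) @ H1 caught ⇒ 30
H2 returns [30]
= [30]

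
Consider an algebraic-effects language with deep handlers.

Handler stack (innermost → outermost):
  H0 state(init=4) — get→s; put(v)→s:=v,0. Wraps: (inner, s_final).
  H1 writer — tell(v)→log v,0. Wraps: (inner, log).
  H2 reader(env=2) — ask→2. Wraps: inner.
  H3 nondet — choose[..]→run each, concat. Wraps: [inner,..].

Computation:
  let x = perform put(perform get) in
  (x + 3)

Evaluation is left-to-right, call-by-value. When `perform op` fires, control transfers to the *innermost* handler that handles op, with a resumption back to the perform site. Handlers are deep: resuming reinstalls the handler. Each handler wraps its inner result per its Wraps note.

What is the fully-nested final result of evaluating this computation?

Evaluation trace:
get @ H0 ⇒ 4
put(4) @ H0 ⇒ s:=4
H0 returns (3, 4)
H1 returns ((3, 4), ())
H2 returns ((3, 4), ())
H3 returns [((3, 4), ())]
= [((3, 4), ())]

Answer: [((3, 4), ())]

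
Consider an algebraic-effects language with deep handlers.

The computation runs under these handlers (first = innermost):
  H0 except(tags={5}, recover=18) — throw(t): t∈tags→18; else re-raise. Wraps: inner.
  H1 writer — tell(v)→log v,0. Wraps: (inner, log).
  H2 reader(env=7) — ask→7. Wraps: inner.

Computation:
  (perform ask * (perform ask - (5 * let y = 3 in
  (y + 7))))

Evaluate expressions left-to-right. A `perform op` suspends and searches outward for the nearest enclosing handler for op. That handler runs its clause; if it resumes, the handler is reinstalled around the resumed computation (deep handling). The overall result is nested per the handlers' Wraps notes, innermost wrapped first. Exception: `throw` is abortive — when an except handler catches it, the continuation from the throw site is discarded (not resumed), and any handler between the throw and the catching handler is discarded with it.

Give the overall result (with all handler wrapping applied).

Answer: (-301, ())

Evaluation trace:
ask @ H2 ⇒ 7
ask @ H2 ⇒ 7
H0 returns -301
H1 returns (-301, ())
H2 returns (-301, ())
= (-301, ())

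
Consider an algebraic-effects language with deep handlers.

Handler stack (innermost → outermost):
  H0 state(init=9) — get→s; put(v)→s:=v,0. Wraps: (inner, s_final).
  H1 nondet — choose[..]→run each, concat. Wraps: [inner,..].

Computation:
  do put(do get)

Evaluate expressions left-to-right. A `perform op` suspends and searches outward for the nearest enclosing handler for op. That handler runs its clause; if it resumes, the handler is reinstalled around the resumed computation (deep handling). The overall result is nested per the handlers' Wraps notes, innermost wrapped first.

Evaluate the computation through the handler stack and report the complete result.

Answer: [(0, 9)]

Step-by-step:
get @ H0 ⇒ 9
put(9) @ H0 ⇒ s:=9
H0 returns (0, 9)
H1 returns [(0, 9)]
= [(0, 9)]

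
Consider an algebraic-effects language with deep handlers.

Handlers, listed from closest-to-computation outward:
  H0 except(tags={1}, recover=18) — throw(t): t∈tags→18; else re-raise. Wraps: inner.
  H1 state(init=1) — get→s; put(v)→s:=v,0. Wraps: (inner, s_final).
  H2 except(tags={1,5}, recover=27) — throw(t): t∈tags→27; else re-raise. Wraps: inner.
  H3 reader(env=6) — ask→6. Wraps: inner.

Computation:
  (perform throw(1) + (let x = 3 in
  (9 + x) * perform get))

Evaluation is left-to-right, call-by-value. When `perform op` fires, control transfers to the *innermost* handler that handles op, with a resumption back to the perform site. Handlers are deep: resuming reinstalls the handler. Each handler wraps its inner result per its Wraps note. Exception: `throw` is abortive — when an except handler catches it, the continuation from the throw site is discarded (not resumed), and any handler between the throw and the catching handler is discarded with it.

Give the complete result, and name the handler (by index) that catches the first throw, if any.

Evaluation trace:
throw(1) @ H0 caught ⇒ 18
H1 returns (18, 1)
H2 returns (18, 1)
H3 returns (18, 1)
= (18, 1)

Answer: (18, 1) ; first throw caught by: H0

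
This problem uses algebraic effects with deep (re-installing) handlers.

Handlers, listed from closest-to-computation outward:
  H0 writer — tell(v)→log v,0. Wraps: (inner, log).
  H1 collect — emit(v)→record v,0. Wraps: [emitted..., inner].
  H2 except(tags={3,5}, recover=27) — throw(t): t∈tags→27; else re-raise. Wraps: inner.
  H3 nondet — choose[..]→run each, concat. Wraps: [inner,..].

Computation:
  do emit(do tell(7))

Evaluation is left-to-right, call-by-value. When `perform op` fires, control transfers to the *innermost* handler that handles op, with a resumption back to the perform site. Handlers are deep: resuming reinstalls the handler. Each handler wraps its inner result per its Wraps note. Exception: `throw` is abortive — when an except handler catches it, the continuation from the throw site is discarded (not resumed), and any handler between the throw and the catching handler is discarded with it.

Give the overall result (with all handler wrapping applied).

Answer: [[0, (0, (7))]]

Step-by-step:
tell(7) @ H0 ⇒ log+=7
emit(0) @ H1 ⇒ out+=0
H0 returns (0, (7))
H1 returns [0, (0, (7))]
H2 returns [0, (0, (7))]
H3 returns [[0, (0, (7))]]
= [[0, (0, (7))]]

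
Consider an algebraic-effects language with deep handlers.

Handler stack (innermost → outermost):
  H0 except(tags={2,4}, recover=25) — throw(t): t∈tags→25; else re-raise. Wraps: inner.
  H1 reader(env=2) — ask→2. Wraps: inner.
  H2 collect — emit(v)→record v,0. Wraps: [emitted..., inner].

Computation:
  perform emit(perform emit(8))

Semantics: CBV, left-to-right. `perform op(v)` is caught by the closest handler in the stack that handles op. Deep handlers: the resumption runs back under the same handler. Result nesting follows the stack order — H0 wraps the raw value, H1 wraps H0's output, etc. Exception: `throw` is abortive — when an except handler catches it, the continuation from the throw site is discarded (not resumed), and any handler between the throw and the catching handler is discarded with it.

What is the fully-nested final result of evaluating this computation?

Answer: [8, 0, 0]

Step-by-step:
emit(8) @ H2 ⇒ out+=8
emit(0) @ H2 ⇒ out+=0
H0 returns 0
H1 returns 0
H2 returns [8, 0, 0]
= [8, 0, 0]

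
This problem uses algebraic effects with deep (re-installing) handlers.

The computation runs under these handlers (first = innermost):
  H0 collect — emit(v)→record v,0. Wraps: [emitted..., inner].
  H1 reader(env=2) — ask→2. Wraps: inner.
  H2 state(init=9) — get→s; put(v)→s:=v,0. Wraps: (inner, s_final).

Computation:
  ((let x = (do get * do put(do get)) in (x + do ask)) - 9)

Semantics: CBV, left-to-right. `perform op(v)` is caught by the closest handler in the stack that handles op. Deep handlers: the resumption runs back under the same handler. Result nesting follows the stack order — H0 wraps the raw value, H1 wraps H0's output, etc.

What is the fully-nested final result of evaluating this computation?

Step-by-step:
get @ H2 ⇒ 9
get @ H2 ⇒ 9
put(9) @ H2 ⇒ s:=9
ask @ H1 ⇒ 2
H0 returns [-7]
H1 returns [-7]
H2 returns ([-7], 9)
= ([-7], 9)

Answer: ([-7], 9)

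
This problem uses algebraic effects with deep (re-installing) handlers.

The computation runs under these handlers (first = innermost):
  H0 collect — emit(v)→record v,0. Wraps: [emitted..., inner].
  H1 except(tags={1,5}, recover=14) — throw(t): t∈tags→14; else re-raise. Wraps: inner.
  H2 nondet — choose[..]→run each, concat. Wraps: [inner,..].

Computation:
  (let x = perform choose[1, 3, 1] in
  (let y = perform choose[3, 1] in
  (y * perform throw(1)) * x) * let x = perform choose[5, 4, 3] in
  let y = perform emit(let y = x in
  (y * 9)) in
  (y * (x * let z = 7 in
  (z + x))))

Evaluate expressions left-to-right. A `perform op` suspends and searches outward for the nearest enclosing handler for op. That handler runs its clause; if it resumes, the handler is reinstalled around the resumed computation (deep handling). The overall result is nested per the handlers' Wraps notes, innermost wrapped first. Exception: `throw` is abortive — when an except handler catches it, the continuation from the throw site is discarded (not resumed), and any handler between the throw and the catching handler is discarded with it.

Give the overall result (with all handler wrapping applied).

Answer: [14, 14, 14, 14, 14, 14]

Evaluation trace:
choose[1, 3, 1] @ H2
  branch[0] choose=1:
    choose[3, 1] @ H2
      branch[0] choose=3:
        throw(1) @ H1 caught ⇒ 14
        H2 returns [14]
      branch[1] choose=1:
        throw(1) @ H1 caught ⇒ 14
        H2 returns [14]
  branch[1] choose=3:
    choose[3, 1] @ H2
      branch[0] choose=3:
        throw(1) @ H1 caught ⇒ 14
        H2 returns [14]
      branch[1] choose=1:
        throw(1) @ H1 caught ⇒ 14
        H2 returns [14]
  branch[2] choose=1:
    choose[3, 1] @ H2
      branch[0] choose=3:
        throw(1) @ H1 caught ⇒ 14
        H2 returns [14]
      branch[1] choose=1:
        throw(1) @ H1 caught ⇒ 14
        H2 returns [14]
= [14, 14, 14, 14, 14, 14]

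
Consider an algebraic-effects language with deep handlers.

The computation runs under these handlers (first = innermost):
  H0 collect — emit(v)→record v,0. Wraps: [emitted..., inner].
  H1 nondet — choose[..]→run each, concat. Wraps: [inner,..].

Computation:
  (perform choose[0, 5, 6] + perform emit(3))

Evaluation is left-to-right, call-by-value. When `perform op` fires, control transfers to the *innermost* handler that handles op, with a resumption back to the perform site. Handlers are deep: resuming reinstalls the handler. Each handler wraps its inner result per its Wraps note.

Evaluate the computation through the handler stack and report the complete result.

Step-by-step:
choose[0, 5, 6] @ H1
  branch[0] choose=0:
    emit(3) @ H0 ⇒ out+=3
    H0 returns [3, 0]
    H1 returns [[3, 0]]
  branch[1] choose=5:
    emit(3) @ H0 ⇒ out+=3
    H0 returns [3, 5]
    H1 returns [[3, 5]]
  branch[2] choose=6:
    emit(3) @ H0 ⇒ out+=3
    H0 returns [3, 6]
    H1 returns [[3, 6]]
= [[3, 0], [3, 5], [3, 6]]

Answer: [[3, 0], [3, 5], [3, 6]]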